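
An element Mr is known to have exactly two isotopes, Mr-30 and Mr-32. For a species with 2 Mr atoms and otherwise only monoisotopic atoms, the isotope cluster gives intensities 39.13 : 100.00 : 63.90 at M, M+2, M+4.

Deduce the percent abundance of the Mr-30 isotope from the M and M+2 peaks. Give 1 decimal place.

Write p for the Mr-30 fraction. I(M+2)/I(M) = [C(2,1)·p^1·(1−p)] / p^2 = 2·(1−p)/p = 100.00/39.13 = 2.5556
(1−p)/p = 2.5556/2 = 1.2778  ⇒  p = 1/(1 + 1.2778) = 0.4390
Mr-30: 43.9%, Mr-32: 56.1%.

43.9%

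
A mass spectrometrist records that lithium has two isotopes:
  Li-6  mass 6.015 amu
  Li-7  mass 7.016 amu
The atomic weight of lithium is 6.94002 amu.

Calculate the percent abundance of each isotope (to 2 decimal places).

With x = fraction of Li-6 (so Li-7 is 1 − x):
6.015·x + 7.016·(1 − x) = 6.94002
(6.015 − 7.016)·x = 6.94002 − 7.016
x = -0.07598 / -1.001 = 0.07590 → 7.59% Li-6, 92.41% Li-7.

Li-6: 7.59%, Li-7: 92.41%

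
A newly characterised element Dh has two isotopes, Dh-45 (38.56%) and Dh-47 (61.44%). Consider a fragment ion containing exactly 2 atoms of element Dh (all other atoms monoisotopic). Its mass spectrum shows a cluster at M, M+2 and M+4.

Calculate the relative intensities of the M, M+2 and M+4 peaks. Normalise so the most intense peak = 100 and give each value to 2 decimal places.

Expanding (0.3856 + 0.6144)^2:
P(M) = 0.3856^2 = 0.148687
P(M+2) = 2 × 0.3856^1 × 0.6144^1 = 0.473825
P(M+4) = 0.6144^2 = 0.377487
The M+2 peak is largest (0.473825); scaling to 100 gives 31.38 : 100.00 : 79.67.

31.38 : 100.00 : 79.67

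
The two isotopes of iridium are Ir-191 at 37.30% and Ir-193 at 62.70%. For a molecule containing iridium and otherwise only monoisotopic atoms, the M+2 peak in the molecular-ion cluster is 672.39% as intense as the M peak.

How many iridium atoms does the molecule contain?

4

With n Ir atoms, P(M+2)/P(M) = C(n,1)·p^(n−1)q / p^n = n·q/p = n · 0.6270/0.3730.
n = 6.7239 × 0.3730/0.6270 = 4.00 ≈ 4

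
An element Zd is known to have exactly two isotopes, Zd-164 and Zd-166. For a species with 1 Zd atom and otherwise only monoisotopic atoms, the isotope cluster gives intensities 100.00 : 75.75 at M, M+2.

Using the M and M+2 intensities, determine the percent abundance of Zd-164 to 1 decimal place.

Let p = fractional abundance of Zd-164. I(M+2)/I(M) = [C(1,1)·p^0·(1−p)] / p^1 = 1·(1−p)/p = 75.75/100.00 = 0.7575
(1−p)/p = 0.7575/1 = 0.7575  ⇒  p = 1/(1 + 0.7575) = 0.5690
Zd-164: 56.9%, Zd-166: 43.1%.

56.9%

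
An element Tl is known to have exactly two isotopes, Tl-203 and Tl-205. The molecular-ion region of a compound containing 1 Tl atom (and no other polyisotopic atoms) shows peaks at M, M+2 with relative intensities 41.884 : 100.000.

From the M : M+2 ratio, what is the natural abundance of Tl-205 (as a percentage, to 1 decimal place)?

70.5%

Write p for the Tl-203 fraction. I(M+2)/I(M) = [C(1,1)·p^0·(1−p)] / p^1 = 1·(1−p)/p = 100.000/41.884 = 2.3875
(1−p)/p = 2.3875/1 = 2.3875  ⇒  p = 1/(1 + 2.3875) = 0.2952
Tl-203: 29.5%, Tl-205: 70.5%.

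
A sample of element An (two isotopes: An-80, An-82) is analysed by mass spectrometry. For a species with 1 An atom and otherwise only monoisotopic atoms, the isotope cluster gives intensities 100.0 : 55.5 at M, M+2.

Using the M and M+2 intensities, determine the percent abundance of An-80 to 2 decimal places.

If p is the fraction of An that is An-80, then I(M+2)/I(M) = [C(1,1)·p^0·(1−p)] / p^1 = 1·(1−p)/p = 55.5/100.0 = 0.5550
(1−p)/p = 0.5550/1 = 0.5550  ⇒  p = 1/(1 + 0.5550) = 0.6431
An-80: 64.31%, An-82: 35.69%.

64.31%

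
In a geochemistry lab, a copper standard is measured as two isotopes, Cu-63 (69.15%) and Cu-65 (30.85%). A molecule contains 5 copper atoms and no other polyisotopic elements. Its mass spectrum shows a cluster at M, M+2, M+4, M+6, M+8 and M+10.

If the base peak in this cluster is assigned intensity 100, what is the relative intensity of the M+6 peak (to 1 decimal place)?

Term probabilities: M 0.1581, M+2 0.3527, M+4 0.3147, M+6 0.1404, M+8 0.0313, M+10 0.0028. Base peak = M+2.
P(M+2) = C(5,1) × 0.6915^4 × 0.3085^1 = 5 × 0.2286487 × 0.3085 = 0.352691 (base)
P(M+6) = C(5,3) × 0.6915^2 × 0.3085^3 = 10 × 0.47817225 × 0.02936064 = 0.140394
Relative intensity = 0.140394 / 0.352691 × 100 = 39.8

39.8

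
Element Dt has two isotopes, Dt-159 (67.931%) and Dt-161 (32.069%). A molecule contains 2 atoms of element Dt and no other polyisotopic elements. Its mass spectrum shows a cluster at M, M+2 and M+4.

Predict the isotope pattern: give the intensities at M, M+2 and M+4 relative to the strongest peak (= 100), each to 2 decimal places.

100.00 : 94.42 : 22.29

Expanding (0.67931 + 0.32069)^2:
P(M) = 0.67931^2 = 0.461462
P(M+2) = 2 × 0.67931^1 × 0.32069^1 = 0.435696
P(M+4) = 0.32069^2 = 0.102842
The M peak is largest (0.461462); scaling to 100 gives 100.00 : 94.42 : 22.29.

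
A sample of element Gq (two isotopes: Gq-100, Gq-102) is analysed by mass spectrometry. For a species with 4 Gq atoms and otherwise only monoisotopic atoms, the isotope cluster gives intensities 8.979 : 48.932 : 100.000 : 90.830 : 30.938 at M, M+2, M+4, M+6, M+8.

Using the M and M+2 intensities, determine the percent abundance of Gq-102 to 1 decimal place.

Let p = fractional abundance of Gq-100. I(M+2)/I(M) = [C(4,1)·p^3·(1−p)] / p^4 = 4·(1−p)/p = 48.932/8.979 = 5.4496
(1−p)/p = 5.4496/4 = 1.3624  ⇒  p = 1/(1 + 1.3624) = 0.4233
Gq-100: 42.3%, Gq-102: 57.7%.

57.7%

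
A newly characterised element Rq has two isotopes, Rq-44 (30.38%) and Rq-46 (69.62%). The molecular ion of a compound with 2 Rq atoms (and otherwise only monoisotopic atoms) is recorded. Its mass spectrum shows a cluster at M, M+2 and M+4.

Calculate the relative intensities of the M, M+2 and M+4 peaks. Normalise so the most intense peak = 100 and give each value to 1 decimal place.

Each Rq atom is independently Rq-44 (p = 0.3038) or Rq-46 (q = 0.6962); the cluster is the binomial expansion (p + q)^2.
P(M) = 0.3038^2 = 0.092294
P(M+2) = 2 × 0.3038^1 × 0.6962^1 = 0.423011
P(M+4) = 0.6962^2 = 0.484694
The M+4 peak is largest (0.484694); scaling to 100 gives 19.0 : 87.3 : 100.0.

19.0 : 87.3 : 100.0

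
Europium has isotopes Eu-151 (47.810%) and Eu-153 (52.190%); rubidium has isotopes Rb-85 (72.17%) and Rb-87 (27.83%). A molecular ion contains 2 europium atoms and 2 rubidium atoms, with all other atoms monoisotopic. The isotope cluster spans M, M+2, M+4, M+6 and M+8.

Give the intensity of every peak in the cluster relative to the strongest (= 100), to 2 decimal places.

33.07 : 97.70 : 100.00 : 41.13 : 5.86

Europium pattern (n=2): 0.22857961 : 0.49904078 : 0.27237961
Rubidium pattern (n=2): 0.52085089 : 0.40169822 : 0.07745089
Convolve the two distributions (both contribute in 2-u steps):
  M: 0.22857961×0.52085089 = 0.119056
  M+2: 0.22857961×0.40169822 + 0.49904078×0.52085089 = 0.351746
  M+4: 0.22857961×0.07745089 + 0.49904078×0.40169822 + 0.27237961×0.52085089 = 0.360037
  M+6: 0.49904078×0.07745089 + 0.27237961×0.40169822 = 0.148066
  M+8: 0.27237961×0.07745089 = 0.021096
Scale to base peak (0.360037) = 100: 33.07 : 97.70 : 100.00 : 41.13 : 5.86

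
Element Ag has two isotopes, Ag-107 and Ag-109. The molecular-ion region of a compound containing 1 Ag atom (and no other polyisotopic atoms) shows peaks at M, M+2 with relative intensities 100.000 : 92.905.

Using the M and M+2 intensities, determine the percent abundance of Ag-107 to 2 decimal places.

If p is the fraction of Ag that is Ag-107, then I(M+2)/I(M) = [C(1,1)·p^0·(1−p)] / p^1 = 1·(1−p)/p = 92.905/100.000 = 0.9291
(1−p)/p = 0.9291/1 = 0.9291  ⇒  p = 1/(1 + 0.9291) = 0.5184
Ag-107: 51.84%, Ag-109: 48.16%.

51.84%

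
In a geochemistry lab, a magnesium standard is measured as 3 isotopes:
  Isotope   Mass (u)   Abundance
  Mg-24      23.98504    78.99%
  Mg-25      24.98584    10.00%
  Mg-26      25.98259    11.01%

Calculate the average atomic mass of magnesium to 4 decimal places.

Ar = Σ fᵢ·mᵢ = 0.7899 × 23.98504 + 0.1000 × 24.98584 + 0.1101 × 25.98259
= 18.945783 + 2.498584 + 2.860683 = 24.305050 u

24.3051 u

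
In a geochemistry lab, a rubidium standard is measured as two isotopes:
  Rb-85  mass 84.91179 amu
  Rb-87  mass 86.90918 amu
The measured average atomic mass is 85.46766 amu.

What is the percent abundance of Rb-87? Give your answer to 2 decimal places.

27.83%

Writing the weighted mean with unknown fraction x of Rb-85:
84.91179·x + 86.90918·(1 − x) = 85.46766
(84.91179 − 86.90918)·x = 85.46766 − 86.90918
x = -1.44152 / -1.99739 = 0.72170 → 72.17% Rb-85, 27.83% Rb-87.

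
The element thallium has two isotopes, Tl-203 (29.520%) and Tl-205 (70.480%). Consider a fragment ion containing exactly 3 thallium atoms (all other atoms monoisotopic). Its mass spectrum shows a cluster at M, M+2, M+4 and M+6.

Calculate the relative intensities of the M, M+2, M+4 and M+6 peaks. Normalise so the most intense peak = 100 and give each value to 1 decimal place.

The 3 Tl atoms are independent, so intensities follow the terms of (0.29520 + 0.70480)^3.
P(M) = 0.29520^3 = 0.025725
P(M+2) = 3 × 0.29520^2 × 0.70480^1 = 0.184255
P(M+4) = 3 × 0.29520^1 × 0.70480^2 = 0.439916
P(M+6) = 0.70480^3 = 0.350104
The M+4 peak is largest (0.439916); scaling to 100 gives 5.8 : 41.9 : 100.0 : 79.6.

5.8 : 41.9 : 100.0 : 79.6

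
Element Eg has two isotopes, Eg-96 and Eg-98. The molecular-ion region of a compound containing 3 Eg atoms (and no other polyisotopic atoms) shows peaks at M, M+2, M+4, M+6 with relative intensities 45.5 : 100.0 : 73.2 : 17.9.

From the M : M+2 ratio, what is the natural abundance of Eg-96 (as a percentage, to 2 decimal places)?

Let p = fractional abundance of Eg-96. I(M+2)/I(M) = [C(3,1)·p^2·(1−p)] / p^3 = 3·(1−p)/p = 100.0/45.5 = 2.1978
(1−p)/p = 2.1978/3 = 0.7326  ⇒  p = 1/(1 + 0.7326) = 0.5772
Eg-96: 57.72%, Eg-98: 42.28%.

57.72%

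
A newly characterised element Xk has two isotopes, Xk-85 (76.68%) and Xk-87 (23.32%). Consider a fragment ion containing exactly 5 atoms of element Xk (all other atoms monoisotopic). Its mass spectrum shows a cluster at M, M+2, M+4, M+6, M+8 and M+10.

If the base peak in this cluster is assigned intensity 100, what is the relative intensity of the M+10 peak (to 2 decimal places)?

0.17

Binomial terms of (0.7668 + 0.2332)^5: M 0.2651, M+2 0.4031, M+4 0.2452, M+6 0.0746, M+8 0.0113, M+10 0.0007 → M+2 is the base peak.
P(M+2) = C(5,1) × 0.7668^4 × 0.2332^1 = 5 × 0.34572311 × 0.2332 = 0.403113 (base)
P(M+10) = C(5,5) × 0.7668^0 × 0.2332^5 = 1 × 1.0000 × 0.00068967 = 0.000690
Relative intensity = 0.000690 / 0.403113 × 100 = 0.17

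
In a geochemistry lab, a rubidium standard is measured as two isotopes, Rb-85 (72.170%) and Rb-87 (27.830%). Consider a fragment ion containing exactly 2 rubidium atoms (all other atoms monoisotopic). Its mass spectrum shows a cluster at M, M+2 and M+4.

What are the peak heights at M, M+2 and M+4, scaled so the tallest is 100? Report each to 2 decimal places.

Each Rb atom is independently Rb-85 (p = 0.72170) or Rb-87 (q = 0.27830); the cluster is the binomial expansion (p + q)^2.
P(M) = 0.72170^2 = 0.520851
P(M+2) = 2 × 0.72170^1 × 0.27830^1 = 0.401698
P(M+4) = 0.27830^2 = 0.077451
The M peak is largest (0.520851); scaling to 100 gives 100.00 : 77.12 : 14.87.

100.00 : 77.12 : 14.87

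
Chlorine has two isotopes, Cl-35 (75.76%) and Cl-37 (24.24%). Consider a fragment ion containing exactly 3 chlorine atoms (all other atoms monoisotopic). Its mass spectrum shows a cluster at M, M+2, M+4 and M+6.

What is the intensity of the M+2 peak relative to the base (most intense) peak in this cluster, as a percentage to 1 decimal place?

96.0%

(0.7576 + 0.2424)^3 gives M 0.4348, M+2 0.4174, M+4 0.1335, M+6 0.0142; the largest is M.
P(M) = C(3,0) × 0.7576^3 × 0.2424^0 = 1 × 0.4348304 × 1.0000 = 0.434830 (base)
P(M+2) = C(3,1) × 0.7576^2 × 0.2424^1 = 3 × 0.57395776 × 0.2424 = 0.417382
Relative intensity = 0.417382 / 0.434830 × 100 = 96.0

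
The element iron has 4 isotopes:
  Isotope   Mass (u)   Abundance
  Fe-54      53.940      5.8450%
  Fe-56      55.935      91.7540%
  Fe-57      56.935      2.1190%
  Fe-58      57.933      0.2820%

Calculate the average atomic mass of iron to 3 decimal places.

55.845 u

The abundance-weighted mean is 0.058450 × 53.940 + 0.917540 × 55.935 + 0.021190 × 56.935 + 0.002820 × 57.933
= 3.1528 + 51.3226 + 1.2065 + 0.1634 = 55.8453 u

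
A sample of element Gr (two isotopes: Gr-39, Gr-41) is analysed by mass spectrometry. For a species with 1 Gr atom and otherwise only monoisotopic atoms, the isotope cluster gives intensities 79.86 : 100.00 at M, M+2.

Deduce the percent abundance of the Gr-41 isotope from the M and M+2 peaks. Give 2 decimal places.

Write p for the Gr-39 fraction. I(M+2)/I(M) = [C(1,1)·p^0·(1−p)] / p^1 = 1·(1−p)/p = 100.00/79.86 = 1.2522
(1−p)/p = 1.2522/1 = 1.2522  ⇒  p = 1/(1 + 1.2522) = 0.4440
Gr-39: 44.40%, Gr-41: 55.60%.

55.60%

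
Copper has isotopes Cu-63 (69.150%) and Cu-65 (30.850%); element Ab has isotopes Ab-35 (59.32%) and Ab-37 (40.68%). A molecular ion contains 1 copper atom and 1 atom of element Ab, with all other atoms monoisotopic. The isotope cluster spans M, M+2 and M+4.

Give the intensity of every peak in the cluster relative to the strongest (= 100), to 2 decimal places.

Copper pattern (n=1): 0.6915 : 0.3085
Element Ab pattern (n=1): 0.5932 : 0.4068
Convolve the two distributions (both contribute in 2-u steps):
  M: 0.6915×0.5932 = 0.410198
  M+2: 0.6915×0.4068 + 0.3085×0.5932 = 0.464304
  M+4: 0.3085×0.4068 = 0.125498
Scale to base peak (0.464304) = 100: 88.35 : 100.00 : 27.03

88.35 : 100.00 : 27.03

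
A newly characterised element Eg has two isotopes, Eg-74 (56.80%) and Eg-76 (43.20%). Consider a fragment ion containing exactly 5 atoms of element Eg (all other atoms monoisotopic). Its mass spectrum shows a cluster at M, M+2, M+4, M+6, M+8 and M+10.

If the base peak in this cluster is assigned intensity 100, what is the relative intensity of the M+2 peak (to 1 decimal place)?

Binomial terms of (0.5680 + 0.4320)^5: M 0.0591, M+2 0.2248, M+4 0.3420, M+6 0.2601, M+8 0.0989, M+10 0.0150 → M+4 is the base peak.
P(M+4) = C(5,2) × 0.5680^3 × 0.4320^2 = 10 × 0.18325043 × 0.186624 = 0.341989 (base)
P(M+2) = C(5,1) × 0.5680^4 × 0.4320^1 = 5 × 0.10408625 × 0.4320 = 0.224826
Relative intensity = 0.224826 / 0.341989 × 100 = 65.7

65.7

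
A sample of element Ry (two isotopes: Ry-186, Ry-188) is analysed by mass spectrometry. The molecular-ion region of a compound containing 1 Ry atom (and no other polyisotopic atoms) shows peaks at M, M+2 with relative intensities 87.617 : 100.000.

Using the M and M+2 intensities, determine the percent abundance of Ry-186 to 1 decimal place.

46.7%

Write p for the Ry-186 fraction. I(M+2)/I(M) = [C(1,1)·p^0·(1−p)] / p^1 = 1·(1−p)/p = 100.000/87.617 = 1.1413
(1−p)/p = 1.1413/1 = 1.1413  ⇒  p = 1/(1 + 1.1413) = 0.4670
Ry-186: 46.7%, Ry-188: 53.3%.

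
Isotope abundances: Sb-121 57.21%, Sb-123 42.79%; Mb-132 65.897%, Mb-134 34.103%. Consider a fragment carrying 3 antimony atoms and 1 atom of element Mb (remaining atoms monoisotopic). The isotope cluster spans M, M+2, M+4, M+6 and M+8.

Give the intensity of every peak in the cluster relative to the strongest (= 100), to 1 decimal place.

Antimony pattern (n=3): 0.18724742 : 0.42015297 : 0.3142518 : 0.07834781
Element Mb pattern (n=1): 0.65897 : 0.34103
Convolve the two distributions (both contribute in 2-u steps):
  M: 0.18724742×0.65897 = 0.123390
  M+2: 0.18724742×0.34103 + 0.42015297×0.65897 = 0.340725
  M+4: 0.42015297×0.34103 + 0.3142518×0.65897 = 0.350367
  M+6: 0.3142518×0.34103 + 0.07834781×0.65897 = 0.158798
  M+8: 0.07834781×0.34103 = 0.026719
Scale to base peak (0.350367) = 100: 35.2 : 97.2 : 100.0 : 45.3 : 7.6

35.2 : 97.2 : 100.0 : 45.3 : 7.6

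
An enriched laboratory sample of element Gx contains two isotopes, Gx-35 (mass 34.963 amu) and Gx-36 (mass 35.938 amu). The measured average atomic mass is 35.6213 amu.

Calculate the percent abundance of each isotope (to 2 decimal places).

With x = fraction of Gx-35 (so Gx-36 is 1 − x):
34.963·x + 35.938·(1 − x) = 35.6213
(34.963 − 35.938)·x = 35.6213 − 35.938
x = -0.3167 / -0.975 = 0.32482 → 32.48% Gx-35, 67.52% Gx-36.

Gx-35: 32.48%, Gx-36: 67.52%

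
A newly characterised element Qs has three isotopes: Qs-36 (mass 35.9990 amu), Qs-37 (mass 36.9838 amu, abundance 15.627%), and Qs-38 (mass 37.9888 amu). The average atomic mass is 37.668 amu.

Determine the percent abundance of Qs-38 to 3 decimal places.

76.144%

The remaining 84.373% is split between Qs-36 (fraction x) and Qs-38 (fraction 0.84373 − x).
Substituting: 35.9990x + 37.9888(0.84373 − x) = 31.888541574
(35.9990 − 37.9888)x = -0.16374865  ⇒  x = 0.08229, y = 0.76144
Qs-36: 8.229%, Qs-38: 76.144%.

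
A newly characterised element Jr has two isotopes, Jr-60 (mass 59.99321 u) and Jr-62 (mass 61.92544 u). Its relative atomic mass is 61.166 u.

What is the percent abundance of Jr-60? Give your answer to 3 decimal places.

Let x be the fractional abundance of Jr-60; then Jr-62 has abundance 1 − x.
59.99321·x + 61.92544·(1 − x) = 61.166
(59.99321 − 61.92544)·x = 61.166 − 61.92544
x = -0.75944 / -1.93223 = 0.39304 → 39.304% Jr-60, 60.696% Jr-62.

39.304%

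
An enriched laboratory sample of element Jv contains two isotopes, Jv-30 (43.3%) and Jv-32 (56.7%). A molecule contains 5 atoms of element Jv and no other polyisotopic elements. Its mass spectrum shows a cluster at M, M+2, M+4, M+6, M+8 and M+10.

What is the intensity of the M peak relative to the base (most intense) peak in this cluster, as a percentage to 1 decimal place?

Term probabilities: M 0.0152, M+2 0.0997, M+4 0.2610, M+6 0.3418, M+8 0.2238, M+10 0.0586. Base peak = M+6.
P(M+6) = C(5,3) × 0.433^2 × 0.567^3 = 10 × 0.187489 × 0.18228426 = 0.341763 (base)
P(M) = C(5,0) × 0.433^5 × 0.567^0 = 1 × 0.01522087 × 1.0000 = 0.015221
Relative intensity = 0.015221 / 0.341763 × 100 = 4.5

4.5%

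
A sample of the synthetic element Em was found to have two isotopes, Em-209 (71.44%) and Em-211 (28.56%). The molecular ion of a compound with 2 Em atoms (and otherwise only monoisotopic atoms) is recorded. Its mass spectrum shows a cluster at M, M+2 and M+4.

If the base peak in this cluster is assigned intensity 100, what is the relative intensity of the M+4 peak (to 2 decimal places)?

15.98

Binomial terms of (0.7144 + 0.2856)^2: M 0.5104, M+2 0.4081, M+4 0.0816 → M is the base peak.
P(M) = C(2,0) × 0.7144^2 × 0.2856^0 = 1 × 0.51036736 × 1.0000 = 0.510367 (base)
P(M+4) = C(2,2) × 0.7144^0 × 0.2856^2 = 1 × 1.0000 × 0.08156736 = 0.081567
Relative intensity = 0.081567 / 0.510367 × 100 = 15.98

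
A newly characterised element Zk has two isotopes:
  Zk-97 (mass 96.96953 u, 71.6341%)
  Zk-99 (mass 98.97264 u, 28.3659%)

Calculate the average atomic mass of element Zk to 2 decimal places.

Ar = Σ fᵢ·mᵢ = 0.716341 × 96.96953 + 0.283659 × 98.97264
= 69.463250 + 28.074480 = 97.537730 u

97.54 u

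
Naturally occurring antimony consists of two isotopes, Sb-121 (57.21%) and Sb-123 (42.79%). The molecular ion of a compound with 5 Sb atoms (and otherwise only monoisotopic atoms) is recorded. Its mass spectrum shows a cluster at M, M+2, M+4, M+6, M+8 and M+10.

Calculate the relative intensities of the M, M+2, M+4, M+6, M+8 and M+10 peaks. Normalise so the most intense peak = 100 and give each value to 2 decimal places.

17.88 : 66.85 : 100.00 : 74.79 : 27.97 : 4.18

Each Sb atom is independently Sb-121 (p = 0.5721) or Sb-123 (q = 0.4279); the cluster is the binomial expansion (p + q)^5.
P(M) = 0.5721^5 = 0.061286
P(M+2) = 5 × 0.5721^4 × 0.4279^1 = 0.229192
P(M+4) = 10 × 0.5721^3 × 0.4279^2 = 0.342847
P(M+6) = 10 × 0.5721^2 × 0.4279^3 = 0.256431
P(M+8) = 5 × 0.5721^1 × 0.4279^4 = 0.095898
P(M+10) = 0.4279^5 = 0.014345
The M+4 peak is largest (0.342847); scaling to 100 gives 17.88 : 66.85 : 100.00 : 74.79 : 27.97 : 4.18.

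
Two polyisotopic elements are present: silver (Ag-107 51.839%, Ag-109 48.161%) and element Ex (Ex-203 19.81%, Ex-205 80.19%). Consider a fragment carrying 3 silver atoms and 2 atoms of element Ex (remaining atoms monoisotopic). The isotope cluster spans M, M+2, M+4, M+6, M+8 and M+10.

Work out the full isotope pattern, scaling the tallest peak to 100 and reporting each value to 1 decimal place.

Silver pattern (n=3): 0.13930601 : 0.38826655 : 0.36071887 : 0.11170857
Element Ex pattern (n=2): 0.03924361 : 0.31771278 : 0.64304361
Convolve the two distributions (both contribute in 2-u steps):
  M: 0.13930601×0.03924361 = 0.005467
  M+2: 0.13930601×0.31771278 + 0.38826655×0.03924361 = 0.059496
  M+4: 0.13930601×0.64304361 + 0.38826655×0.31771278 + 0.36071887×0.03924361 = 0.227093
  M+6: 0.38826655×0.64304361 + 0.36071887×0.31771278 + 0.11170857×0.03924361 = 0.368661
  M+8: 0.36071887×0.64304361 + 0.11170857×0.31771278 = 0.267449
  M+10: 0.11170857×0.64304361 = 0.071833
Scale to base peak (0.368661) = 100: 1.5 : 16.1 : 61.6 : 100.0 : 72.5 : 19.5

1.5 : 16.1 : 61.6 : 100.0 : 72.5 : 19.5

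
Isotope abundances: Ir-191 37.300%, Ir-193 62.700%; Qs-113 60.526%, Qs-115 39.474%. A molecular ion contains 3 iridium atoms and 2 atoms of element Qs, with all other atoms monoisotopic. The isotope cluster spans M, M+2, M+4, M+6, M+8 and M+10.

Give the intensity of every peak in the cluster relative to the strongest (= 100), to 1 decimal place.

Iridium pattern (n=3): 0.05189512 : 0.26170165 : 0.43991135 : 0.24649188
Element Qs pattern (n=2): 0.36633967 : 0.47784066 : 0.15581967
Convolve the two distributions (both contribute in 2-u steps):
  M: 0.05189512×0.36633967 = 0.019011
  M+2: 0.05189512×0.47784066 + 0.26170165×0.36633967 = 0.120669
  M+4: 0.05189512×0.15581967 + 0.26170165×0.47784066 + 0.43991135×0.36633967 = 0.294295
  M+6: 0.26170165×0.15581967 + 0.43991135×0.47784066 + 0.24649188×0.36633967 = 0.341286
  M+8: 0.43991135×0.15581967 + 0.24649188×0.47784066 = 0.186331
  M+10: 0.24649188×0.15581967 = 0.038408
Scale to base peak (0.341286) = 100: 5.6 : 35.4 : 86.2 : 100.0 : 54.6 : 11.3

5.6 : 35.4 : 86.2 : 100.0 : 54.6 : 11.3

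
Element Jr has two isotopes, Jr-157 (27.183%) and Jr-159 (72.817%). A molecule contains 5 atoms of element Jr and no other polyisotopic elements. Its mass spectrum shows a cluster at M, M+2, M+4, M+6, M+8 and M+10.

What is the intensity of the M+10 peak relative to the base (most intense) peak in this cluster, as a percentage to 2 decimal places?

53.58%

Term probabilities: M 0.0015, M+2 0.0199, M+4 0.1065, M+6 0.2853, M+8 0.3821, M+10 0.2047. Base peak = M+8.
P(M+8) = C(5,4) × 0.27183^1 × 0.72817^4 = 5 × 0.27183 × 0.2811455 = 0.382119 (base)
P(M+10) = C(5,5) × 0.27183^0 × 0.72817^5 = 1 × 1.0000 × 0.20472172 = 0.204722
Relative intensity = 0.204722 / 0.382119 × 100 = 53.58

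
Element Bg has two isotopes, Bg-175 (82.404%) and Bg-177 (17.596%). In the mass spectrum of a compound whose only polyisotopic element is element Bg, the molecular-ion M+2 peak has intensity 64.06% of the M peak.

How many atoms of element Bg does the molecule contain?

For n independent Bg atoms, I(M+2)/I(M) = n · (abundance Bg-177) / (abundance Bg-175) = n · 0.17596/0.82404.
n = 0.6406 × 0.82404/0.17596 = 3.00 ≈ 3

3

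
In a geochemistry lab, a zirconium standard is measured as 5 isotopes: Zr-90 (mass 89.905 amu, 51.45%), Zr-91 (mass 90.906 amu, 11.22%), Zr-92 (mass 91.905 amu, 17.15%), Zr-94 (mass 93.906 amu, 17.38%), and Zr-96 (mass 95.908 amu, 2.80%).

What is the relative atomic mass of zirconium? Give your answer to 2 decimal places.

91.22 amu

The abundance-weighted mean is 0.5145 × 89.905 + 0.1122 × 90.906 + 0.1715 × 91.905 + 0.1738 × 93.906 + 0.0280 × 95.908
= 46.2561 + 10.1997 + 15.7617 + 16.3209 + 2.6854 = 91.2238 amu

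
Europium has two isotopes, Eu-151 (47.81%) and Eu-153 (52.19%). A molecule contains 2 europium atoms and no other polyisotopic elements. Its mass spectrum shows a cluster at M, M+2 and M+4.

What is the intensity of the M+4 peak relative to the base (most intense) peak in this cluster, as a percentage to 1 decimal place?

(0.4781 + 0.5219)^2 gives M 0.2286, M+2 0.4990, M+4 0.2724; the largest is M+2.
P(M+2) = C(2,1) × 0.4781^1 × 0.5219^1 = 2 × 0.4781 × 0.5219 = 0.499041 (base)
P(M+4) = C(2,2) × 0.4781^0 × 0.5219^2 = 1 × 1.0000 × 0.27237961 = 0.272380
Relative intensity = 0.272380 / 0.499041 × 100 = 54.6

54.6%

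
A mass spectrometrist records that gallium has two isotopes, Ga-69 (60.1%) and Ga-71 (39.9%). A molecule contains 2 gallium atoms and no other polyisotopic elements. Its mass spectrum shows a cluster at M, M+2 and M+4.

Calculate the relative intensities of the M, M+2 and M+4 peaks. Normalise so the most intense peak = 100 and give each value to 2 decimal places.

75.31 : 100.00 : 33.19

Each Ga atom is independently Ga-69 (p = 0.601) or Ga-71 (q = 0.399); the cluster is the binomial expansion (p + q)^2.
P(M) = 0.601^2 = 0.361201
P(M+2) = 2 × 0.601^1 × 0.399^1 = 0.479598
P(M+4) = 0.399^2 = 0.159201
The M+2 peak is largest (0.479598); scaling to 100 gives 75.31 : 100.00 : 33.19.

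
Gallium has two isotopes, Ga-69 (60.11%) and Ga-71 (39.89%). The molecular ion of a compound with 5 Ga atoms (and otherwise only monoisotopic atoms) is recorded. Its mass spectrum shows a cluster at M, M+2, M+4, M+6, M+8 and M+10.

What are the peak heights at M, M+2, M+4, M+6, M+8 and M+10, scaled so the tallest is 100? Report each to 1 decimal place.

22.7 : 75.3 : 100.0 : 66.4 : 22.0 : 2.9

Each Ga atom is independently Ga-69 (p = 0.6011) or Ga-71 (q = 0.3989); the cluster is the binomial expansion (p + q)^5.
P(M) = 0.6011^5 = 0.078475
P(M+2) = 5 × 0.6011^4 × 0.3989^1 = 0.260388
P(M+4) = 10 × 0.6011^3 × 0.3989^2 = 0.345596
P(M+6) = 10 × 0.6011^2 × 0.3989^3 = 0.229343
P(M+8) = 5 × 0.6011^1 × 0.3989^4 = 0.076098
P(M+10) = 0.3989^5 = 0.010100
The M+4 peak is largest (0.345596); scaling to 100 gives 22.7 : 75.3 : 100.0 : 66.4 : 22.0 : 2.9.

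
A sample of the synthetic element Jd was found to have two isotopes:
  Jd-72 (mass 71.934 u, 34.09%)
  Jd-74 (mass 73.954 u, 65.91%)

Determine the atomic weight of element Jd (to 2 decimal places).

Weight each isotope mass by its fractional abundance: 0.3409 × 71.934 + 0.6591 × 73.954
= 24.5223 + 48.7431 = 73.2654 u

73.27 u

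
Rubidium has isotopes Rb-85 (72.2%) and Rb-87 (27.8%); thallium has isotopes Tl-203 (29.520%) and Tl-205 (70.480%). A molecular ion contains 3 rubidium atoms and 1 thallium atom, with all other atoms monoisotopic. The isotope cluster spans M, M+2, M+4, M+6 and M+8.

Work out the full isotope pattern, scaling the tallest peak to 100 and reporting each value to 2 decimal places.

28.23 : 100.00 : 90.40 : 31.59 : 3.85

Rubidium pattern (n=3): 0.37636705 : 0.43475086 : 0.16739714 : 0.02148495
Thallium pattern (n=1): 0.2952 : 0.7048
Convolve the two distributions (both contribute in 2-u steps):
  M: 0.37636705×0.2952 = 0.111104
  M+2: 0.37636705×0.7048 + 0.43475086×0.2952 = 0.393602
  M+4: 0.43475086×0.7048 + 0.16739714×0.2952 = 0.355828
  M+6: 0.16739714×0.7048 + 0.02148495×0.2952 = 0.124324
  M+8: 0.02148495×0.7048 = 0.015143
Scale to base peak (0.393602) = 100: 28.23 : 100.00 : 90.40 : 31.59 : 3.85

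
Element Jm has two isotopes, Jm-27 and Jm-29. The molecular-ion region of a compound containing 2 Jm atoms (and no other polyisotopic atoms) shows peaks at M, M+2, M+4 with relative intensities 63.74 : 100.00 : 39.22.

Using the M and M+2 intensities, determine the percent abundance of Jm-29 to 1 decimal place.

44.0%

Write p for the Jm-27 fraction. I(M+2)/I(M) = [C(2,1)·p^1·(1−p)] / p^2 = 2·(1−p)/p = 100.00/63.74 = 1.5689
(1−p)/p = 1.5689/2 = 0.7844  ⇒  p = 1/(1 + 0.7844) = 0.5604
Jm-27: 56.0%, Jm-29: 44.0%.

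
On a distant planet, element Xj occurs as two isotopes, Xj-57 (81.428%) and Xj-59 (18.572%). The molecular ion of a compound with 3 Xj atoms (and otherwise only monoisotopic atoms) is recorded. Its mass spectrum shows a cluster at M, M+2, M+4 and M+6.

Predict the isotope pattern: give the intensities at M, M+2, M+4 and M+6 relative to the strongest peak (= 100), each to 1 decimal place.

Each Xj atom is independently Xj-57 (p = 0.81428) or Xj-59 (q = 0.18572); the cluster is the binomial expansion (p + q)^3.
P(M) = 0.81428^3 = 0.539910
P(M+2) = 3 × 0.81428^2 × 0.18572^1 = 0.369426
P(M+4) = 3 × 0.81428^1 × 0.18572^2 = 0.084258
P(M+6) = 0.18572^3 = 0.006406
The M peak is largest (0.539910); scaling to 100 gives 100.0 : 68.4 : 15.6 : 1.2.

100.0 : 68.4 : 15.6 : 1.2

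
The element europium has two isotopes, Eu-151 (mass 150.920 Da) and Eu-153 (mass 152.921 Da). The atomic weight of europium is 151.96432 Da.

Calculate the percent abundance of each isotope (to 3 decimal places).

Eu-151: 47.810%, Eu-153: 52.190%

With x = fraction of Eu-151 (so Eu-153 is 1 − x):
150.920·x + 152.921·(1 − x) = 151.96432
(150.920 − 152.921)·x = 151.96432 − 152.921
x = -0.95668 / -2.001 = 0.47810 → 47.810% Eu-151, 52.190% Eu-153.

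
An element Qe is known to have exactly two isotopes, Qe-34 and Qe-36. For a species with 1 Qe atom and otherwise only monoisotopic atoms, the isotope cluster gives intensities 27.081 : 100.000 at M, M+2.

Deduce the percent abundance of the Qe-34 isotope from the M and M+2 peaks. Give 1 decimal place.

21.3%

Let p = fractional abundance of Qe-34. I(M+2)/I(M) = [C(1,1)·p^0·(1−p)] / p^1 = 1·(1−p)/p = 100.000/27.081 = 3.6926
(1−p)/p = 3.6926/1 = 3.6926  ⇒  p = 1/(1 + 3.6926) = 0.2131
Qe-34: 21.3%, Qe-36: 78.7%.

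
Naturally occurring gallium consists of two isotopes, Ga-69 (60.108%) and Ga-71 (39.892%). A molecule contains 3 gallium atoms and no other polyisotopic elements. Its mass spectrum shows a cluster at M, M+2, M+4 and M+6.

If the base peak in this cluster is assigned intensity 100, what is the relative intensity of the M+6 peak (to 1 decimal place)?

(0.60108 + 0.39892)^3 gives M 0.2172, M+2 0.4324, M+4 0.2870, M+6 0.0635; the largest is M+2.
P(M+2) = C(3,1) × 0.60108^2 × 0.39892^1 = 3 × 0.36129717 × 0.39892 = 0.432386 (base)
P(M+6) = C(3,3) × 0.60108^0 × 0.39892^3 = 1 × 1.0000 × 0.063483 = 0.063483
Relative intensity = 0.063483 / 0.432386 × 100 = 14.7

14.7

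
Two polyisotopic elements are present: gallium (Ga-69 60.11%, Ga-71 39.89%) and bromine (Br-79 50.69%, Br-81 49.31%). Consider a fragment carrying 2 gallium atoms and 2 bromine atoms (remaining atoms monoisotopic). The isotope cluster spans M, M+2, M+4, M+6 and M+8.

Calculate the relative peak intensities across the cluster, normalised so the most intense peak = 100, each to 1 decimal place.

25.2 : 82.5 : 100.0 : 53.2 : 10.5

Gallium pattern (n=2): 0.36132121 : 0.47955758 : 0.15912121
Bromine pattern (n=2): 0.25694761 : 0.49990478 : 0.24314761
Convolve the two distributions (both contribute in 2-u steps):
  M: 0.36132121×0.25694761 = 0.092841
  M+2: 0.36132121×0.49990478 + 0.47955758×0.25694761 = 0.303847
  M+4: 0.36132121×0.24314761 + 0.47955758×0.49990478 + 0.15912121×0.25694761 = 0.368473
  M+6: 0.47955758×0.24314761 + 0.15912121×0.49990478 = 0.196149
  M+8: 0.15912121×0.24314761 = 0.038690
Scale to base peak (0.368473) = 100: 25.2 : 82.5 : 100.0 : 53.2 : 10.5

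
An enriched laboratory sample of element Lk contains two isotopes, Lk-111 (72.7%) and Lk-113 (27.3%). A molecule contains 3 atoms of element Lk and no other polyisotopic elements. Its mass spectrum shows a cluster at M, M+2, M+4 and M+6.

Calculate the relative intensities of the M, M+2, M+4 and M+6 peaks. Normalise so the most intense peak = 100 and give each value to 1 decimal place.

The 3 Lk atoms are independent, so intensities follow the terms of (0.727 + 0.273)^3.
P(M) = 0.727^3 = 0.384241
P(M+2) = 3 × 0.727^2 × 0.273^1 = 0.432865
P(M+4) = 3 × 0.727^1 × 0.273^2 = 0.162548
P(M+6) = 0.273^3 = 0.020346
The M+2 peak is largest (0.432865); scaling to 100 gives 88.8 : 100.0 : 37.6 : 4.7.

88.8 : 100.0 : 37.6 : 4.7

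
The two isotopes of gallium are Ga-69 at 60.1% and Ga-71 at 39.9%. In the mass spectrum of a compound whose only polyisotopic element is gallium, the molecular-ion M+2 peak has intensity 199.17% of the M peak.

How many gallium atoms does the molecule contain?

3

With n Ga atoms, P(M+2)/P(M) = C(n,1)·p^(n−1)q / p^n = n·q/p = n · 0.399/0.601.
n = 1.9917 × 0.601/0.399 = 3.00 ≈ 3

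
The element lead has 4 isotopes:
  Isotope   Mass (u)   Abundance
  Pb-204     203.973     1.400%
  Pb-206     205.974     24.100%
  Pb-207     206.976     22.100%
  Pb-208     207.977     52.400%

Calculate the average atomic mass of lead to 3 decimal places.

207.217 u

Average mass = Σ (abundance × isotope mass) = 0.01400 × 203.973 + 0.24100 × 205.974 + 0.22100 × 206.976 + 0.52400 × 207.977
= 2.8556 + 49.6397 + 45.7417 + 108.9799 = 207.2169 u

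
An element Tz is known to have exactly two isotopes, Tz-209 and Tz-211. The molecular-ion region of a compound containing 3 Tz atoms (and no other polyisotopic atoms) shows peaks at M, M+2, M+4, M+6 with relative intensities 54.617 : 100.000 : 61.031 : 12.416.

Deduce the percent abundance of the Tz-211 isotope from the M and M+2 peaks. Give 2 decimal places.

Write p for the Tz-209 fraction. I(M+2)/I(M) = [C(3,1)·p^2·(1−p)] / p^3 = 3·(1−p)/p = 100.000/54.617 = 1.8309
(1−p)/p = 1.8309/3 = 0.6103  ⇒  p = 1/(1 + 0.6103) = 0.6210
Tz-209: 62.10%, Tz-211: 37.90%.

37.90%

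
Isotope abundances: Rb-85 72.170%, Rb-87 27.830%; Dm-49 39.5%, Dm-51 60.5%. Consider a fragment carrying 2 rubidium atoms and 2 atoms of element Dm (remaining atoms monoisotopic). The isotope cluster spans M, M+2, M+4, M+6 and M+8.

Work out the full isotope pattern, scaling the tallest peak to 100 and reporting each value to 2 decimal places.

Rubidium pattern (n=2): 0.52085089 : 0.40169822 : 0.07745089
Element Dm pattern (n=2): 0.156025 : 0.47795 : 0.366025
Convolve the two distributions (both contribute in 2-u steps):
  M: 0.52085089×0.156025 = 0.081266
  M+2: 0.52085089×0.47795 + 0.40169822×0.156025 = 0.311616
  M+4: 0.52085089×0.366025 + 0.40169822×0.47795 + 0.07745089×0.156025 = 0.394720
  M+6: 0.40169822×0.366025 + 0.07745089×0.47795 = 0.184049
  M+8: 0.07745089×0.366025 = 0.028349
Scale to base peak (0.394720) = 100: 20.59 : 78.95 : 100.00 : 46.63 : 7.18

20.59 : 78.95 : 100.00 : 46.63 : 7.18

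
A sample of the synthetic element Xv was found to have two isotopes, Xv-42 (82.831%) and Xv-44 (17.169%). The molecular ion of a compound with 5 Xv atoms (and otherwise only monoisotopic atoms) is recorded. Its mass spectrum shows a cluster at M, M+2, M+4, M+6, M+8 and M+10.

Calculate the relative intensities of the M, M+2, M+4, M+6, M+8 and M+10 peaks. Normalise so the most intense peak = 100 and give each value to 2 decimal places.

96.49 : 100.00 : 41.46 : 8.59 : 0.89 : 0.04

The 5 Xv atoms are independent, so intensities follow the terms of (0.82831 + 0.17169)^5.
P(M) = 0.82831^5 = 0.389910
P(M+2) = 5 × 0.82831^4 × 0.17169^1 = 0.404098
P(M+4) = 10 × 0.82831^3 × 0.17169^2 = 0.167521
P(M+6) = 10 × 0.82831^2 × 0.17169^3 = 0.034723
P(M+8) = 5 × 0.82831^1 × 0.17169^4 = 0.003599
P(M+10) = 0.17169^5 = 0.000149
The M+2 peak is largest (0.404098); scaling to 100 gives 96.49 : 100.00 : 41.46 : 8.59 : 0.89 : 0.04.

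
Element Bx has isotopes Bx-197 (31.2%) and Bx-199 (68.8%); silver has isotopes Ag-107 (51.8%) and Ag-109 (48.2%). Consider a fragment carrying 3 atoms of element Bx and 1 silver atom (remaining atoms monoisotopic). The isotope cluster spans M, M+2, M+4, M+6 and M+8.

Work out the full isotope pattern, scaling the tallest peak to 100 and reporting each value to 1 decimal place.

Element Bx pattern (n=3): 0.03037133 : 0.20091802 : 0.44304998 : 0.32566067
Silver pattern (n=1): 0.5180 : 0.4820
Convolve the two distributions (both contribute in 2-u steps):
  M: 0.03037133×0.5180 = 0.015732
  M+2: 0.03037133×0.4820 + 0.20091802×0.5180 = 0.118715
  M+4: 0.20091802×0.4820 + 0.44304998×0.5180 = 0.326342
  M+6: 0.44304998×0.4820 + 0.32566067×0.5180 = 0.382242
  M+8: 0.32566067×0.4820 = 0.156968
Scale to base peak (0.382242) = 100: 4.1 : 31.1 : 85.4 : 100.0 : 41.1

4.1 : 31.1 : 85.4 : 100.0 : 41.1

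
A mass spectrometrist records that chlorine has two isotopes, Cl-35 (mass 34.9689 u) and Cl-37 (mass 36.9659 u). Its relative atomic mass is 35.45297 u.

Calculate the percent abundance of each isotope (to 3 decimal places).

Cl-35: 75.760%, Cl-37: 24.240%

Let x be the fractional abundance of Cl-35; then Cl-37 has abundance 1 − x.
34.9689·x + 36.9659·(1 − x) = 35.45297
(34.9689 − 36.9659)·x = 35.45297 − 36.9659
x = -1.51293 / -1.9970 = 0.75760 → 75.760% Cl-35, 24.240% Cl-37.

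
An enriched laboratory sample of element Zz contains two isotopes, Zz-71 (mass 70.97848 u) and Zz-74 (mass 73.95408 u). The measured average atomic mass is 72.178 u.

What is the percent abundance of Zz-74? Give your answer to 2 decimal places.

Let x be the fractional abundance of Zz-71; then Zz-74 has abundance 1 − x.
70.97848·x + 73.95408·(1 − x) = 72.178
(70.97848 − 73.95408)·x = 72.178 − 73.95408
x = -1.77608 / -2.97560 = 0.59688 → 59.69% Zz-71, 40.31% Zz-74.

40.31%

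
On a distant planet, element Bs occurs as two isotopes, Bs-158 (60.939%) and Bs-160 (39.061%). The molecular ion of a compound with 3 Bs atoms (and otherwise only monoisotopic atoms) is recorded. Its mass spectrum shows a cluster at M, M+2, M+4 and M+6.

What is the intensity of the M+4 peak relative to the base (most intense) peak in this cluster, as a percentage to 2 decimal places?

64.10%

Term probabilities: M 0.2263, M+2 0.4352, M+4 0.2789, M+6 0.0596. Base peak = M+2.
P(M+2) = C(3,1) × 0.60939^2 × 0.39061^1 = 3 × 0.37135617 × 0.39061 = 0.435166 (base)
P(M+4) = C(3,2) × 0.60939^1 × 0.39061^2 = 3 × 0.60939 × 0.15257617 = 0.278935
Relative intensity = 0.278935 / 0.435166 × 100 = 64.10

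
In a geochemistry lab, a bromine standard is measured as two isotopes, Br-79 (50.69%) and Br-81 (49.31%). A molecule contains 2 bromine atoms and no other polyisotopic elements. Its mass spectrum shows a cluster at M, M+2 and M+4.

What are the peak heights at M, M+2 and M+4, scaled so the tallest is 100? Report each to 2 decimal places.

The 2 Br atoms are independent, so intensities follow the terms of (0.5069 + 0.4931)^2.
P(M) = 0.5069^2 = 0.256948
P(M+2) = 2 × 0.5069^1 × 0.4931^1 = 0.499905
P(M+4) = 0.4931^2 = 0.243148
The M+2 peak is largest (0.499905); scaling to 100 gives 51.40 : 100.00 : 48.64.

51.40 : 100.00 : 48.64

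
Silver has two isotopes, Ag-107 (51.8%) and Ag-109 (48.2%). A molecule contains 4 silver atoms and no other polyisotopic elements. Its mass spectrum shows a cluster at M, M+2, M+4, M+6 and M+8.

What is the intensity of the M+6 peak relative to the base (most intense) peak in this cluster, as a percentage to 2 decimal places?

62.03%

(0.518 + 0.482)^4 gives M 0.0720, M+2 0.2680, M+4 0.3740, M+6 0.2320, M+8 0.0540; the largest is M+4.
P(M+4) = C(4,2) × 0.518^2 × 0.482^2 = 6 × 0.268324 × 0.232324 = 0.374029 (base)
P(M+6) = C(4,3) × 0.518^1 × 0.482^3 = 4 × 0.5180 × 0.11198017 = 0.232023
Relative intensity = 0.232023 / 0.374029 × 100 = 62.03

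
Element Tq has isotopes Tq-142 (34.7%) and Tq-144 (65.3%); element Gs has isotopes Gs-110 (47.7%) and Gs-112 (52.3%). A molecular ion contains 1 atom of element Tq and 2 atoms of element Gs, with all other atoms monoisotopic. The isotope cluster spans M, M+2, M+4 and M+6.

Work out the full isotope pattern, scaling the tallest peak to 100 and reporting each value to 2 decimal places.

Element Tq pattern (n=1): 0.3470 : 0.6530
Element Gs pattern (n=2): 0.227529 : 0.498942 : 0.273529
Convolve the two distributions (both contribute in 2-u steps):
  M: 0.3470×0.227529 = 0.078953
  M+2: 0.3470×0.498942 + 0.6530×0.227529 = 0.321709
  M+4: 0.3470×0.273529 + 0.6530×0.498942 = 0.420724
  M+6: 0.6530×0.273529 = 0.178614
Scale to base peak (0.420724) = 100: 18.77 : 76.47 : 100.00 : 42.45

18.77 : 76.47 : 100.00 : 42.45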